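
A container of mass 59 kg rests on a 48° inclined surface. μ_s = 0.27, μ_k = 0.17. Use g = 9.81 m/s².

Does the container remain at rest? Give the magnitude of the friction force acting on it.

N = m g cos θ = 387 N.
Down-slope weight component: m g sin θ = 430 N.
μ_s N = 105 N.
430 > 105 N, so it slides; kinetic friction f = μ_k N = 0.17×387 = 65.8 N.

f ≈ 65.8 N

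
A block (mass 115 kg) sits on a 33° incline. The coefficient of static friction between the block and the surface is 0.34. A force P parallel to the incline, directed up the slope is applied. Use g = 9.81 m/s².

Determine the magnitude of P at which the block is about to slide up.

At impending motion up the slope, friction acts down-slope at its limit: f = μ_s N.
P is parallel to the surface, so N = m g cos θ = 946 N.
Along the incline: P = m g sin θ + μ_s N = 614 + 0.34×946 = 936 N.

P ≈ 936 N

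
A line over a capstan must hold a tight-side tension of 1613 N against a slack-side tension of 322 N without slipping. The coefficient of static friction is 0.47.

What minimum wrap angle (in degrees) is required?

β_min ≈ 196°

T₂/T₁ = e^{μβ} → β = ln(T₂/T₁)/μ.
β = ln(1613/322)/0.47 = 1.611/0.47 = 3.428 rad.
In degrees: β = 3.428 × 180/π = 196°.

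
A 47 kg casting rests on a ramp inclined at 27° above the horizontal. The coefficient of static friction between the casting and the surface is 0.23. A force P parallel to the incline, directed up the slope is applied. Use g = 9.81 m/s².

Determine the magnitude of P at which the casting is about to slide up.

P ≈ 304 N

At impending motion up the slope, friction acts down-slope at its limit: f = μ_s N.
P is parallel to the surface, so N = m g cos θ = 411 N.
Along the incline: P = m g sin θ + μ_s N = 209 + 0.23×411 = 304 N.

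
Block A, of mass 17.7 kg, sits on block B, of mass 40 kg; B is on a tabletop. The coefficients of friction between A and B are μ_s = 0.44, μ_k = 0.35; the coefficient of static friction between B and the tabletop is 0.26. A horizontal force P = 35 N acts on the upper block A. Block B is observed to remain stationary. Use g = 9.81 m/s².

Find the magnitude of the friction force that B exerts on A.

f ≈ 35 N

Between the blocks, N₁ = m_A g = 173.6 N.
So the A–B interface can sustain at most μ_s N₁ = 76.4 N of static friction.
Since P = 35 N ≤ 76.4 N, A does not slip on B; friction on A equals P = 35 N.
By Newton's third law B feels 35 N forward from A. With B stationary, the floor's static friction on B balances it: f₂ = 35 N (well within μ_s(m_A+m_B)g = 147.2 N).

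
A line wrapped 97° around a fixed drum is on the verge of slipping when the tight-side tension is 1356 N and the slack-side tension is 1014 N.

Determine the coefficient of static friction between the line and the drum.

T₂/T₁ = e^{μβ} → μ = ln(T₂/T₁)/β.
β = 97° = 1.693 rad.
μ = ln(1356/1014)/1.693 = ln(1.337)/1.693 = 0.172.

μ ≈ 0.172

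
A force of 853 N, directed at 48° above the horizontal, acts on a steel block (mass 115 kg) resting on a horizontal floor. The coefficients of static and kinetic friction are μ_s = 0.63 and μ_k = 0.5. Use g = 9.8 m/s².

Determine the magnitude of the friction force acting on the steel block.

f ≈ 247 N

The vertical component of P reduces the normal force: N = m g − P sin α = 1127 − 633.9 = 493.1 N.
The horizontal driving force is P cos α = 570.8 N, so equilibrium needs friction f = 570.8 N.
The static-friction limit is μ_s N = 310.7 N.
The required friction exceeds μ_s N, so the steel block moves and f = μ_k N = 247 N.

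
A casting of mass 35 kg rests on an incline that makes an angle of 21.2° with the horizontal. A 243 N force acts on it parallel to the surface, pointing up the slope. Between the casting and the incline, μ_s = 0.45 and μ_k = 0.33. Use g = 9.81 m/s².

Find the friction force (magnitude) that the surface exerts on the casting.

Perpendicular to the surface, N = m g cos θ = 35·9.81·cos 21.2° = 320.1 N.
The friction needed for equilibrium is m g sin θ − P = 124.2 − 243 = -118.8 N, measured positive up-slope.
Maximum static friction available: μ_s N = 0.45 × 320.1 = 144.1 N.
Since |-118.8| ≤ 144.1 N, no slip — friction simply equals what equilibrium demands.

f ≈ 119 N (down the incline)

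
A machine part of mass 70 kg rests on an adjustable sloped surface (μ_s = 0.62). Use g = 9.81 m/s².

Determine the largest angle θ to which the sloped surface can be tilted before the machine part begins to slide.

At the slip threshold, m g sin θ = μ_s · m g cos θ, so tan θ = μ_s.
θ_max = arctan(0.62) = 31.8°.

θ_max ≈ 31.8°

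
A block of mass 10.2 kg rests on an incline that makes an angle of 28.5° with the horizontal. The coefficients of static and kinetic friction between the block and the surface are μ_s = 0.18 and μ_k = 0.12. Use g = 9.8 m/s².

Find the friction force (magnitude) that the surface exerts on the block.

The normal reaction is N = m g cos θ = 87.85 N.
For equilibrium along the incline, friction must balance the weight component: f = m g sin θ = 47.7 N up the slope.
Maximum static friction available: μ_s N = 0.18 × 87.85 = 15.81 N.
Since |47.7| > 15.81 N, static friction cannot hold it; the block slides down the incline and kinetic friction applies: f = μ_k N = 0.12 × 87.85 = 10.5 N.

f ≈ 10.5 N (up the incline)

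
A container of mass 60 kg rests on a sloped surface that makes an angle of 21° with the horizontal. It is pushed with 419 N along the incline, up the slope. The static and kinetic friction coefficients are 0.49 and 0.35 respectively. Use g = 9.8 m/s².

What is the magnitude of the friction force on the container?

The normal reaction is N = m g cos θ = 548.9 N.
The friction needed for equilibrium is m g sin θ − P = 210.7 − 419 = -208.3 N, measured positive up-slope.
The static-friction ceiling is μ_s N = 0.49 × 548.9 = 269 N.
Since |-208.3| ≤ 269 N, no slip — friction simply equals what equilibrium demands.

f ≈ 208 N (down the incline)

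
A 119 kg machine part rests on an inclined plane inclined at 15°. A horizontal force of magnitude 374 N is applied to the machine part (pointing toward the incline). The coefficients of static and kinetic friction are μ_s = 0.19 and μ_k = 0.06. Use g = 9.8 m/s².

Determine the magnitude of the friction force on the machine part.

f ≈ 59.4 N (down the incline)

Resolve perpendicular to the incline: N = m g cos θ + P sin θ = 119×9.8×cos 15° + 374×sin 15° = 1223 N.
Along the incline, the net driving force (taking up-slope positive) is P cos θ − m g sin θ = 361.3 − 301.8 = 59.42 N, so equilibrium requires friction f = -59.42 N (down-slope).
Maximum static friction: μ_s N = 0.19 × 1223 = 232.4 N.
|f_req| = 59.42 ≤ 232.4 N → the machine part is in equilibrium; friction equals the required value.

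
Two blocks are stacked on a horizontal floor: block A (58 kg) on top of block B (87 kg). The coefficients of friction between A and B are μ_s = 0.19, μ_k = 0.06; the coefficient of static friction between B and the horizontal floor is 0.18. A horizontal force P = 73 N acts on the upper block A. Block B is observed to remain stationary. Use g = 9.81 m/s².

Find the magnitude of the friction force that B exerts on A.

f ≈ 73 N

Normal force at the A–B interface: N₁ = m_A g = 569 N.
So the A–B interface can sustain at most μ_s N₁ = 108.1 N of static friction.
P = 73 N is within that limit, so A and B move together (both at rest); the A–B friction is simply f₁ = P = 73 N.
B experiences an equal 73 N forward from A (third law). B is in equilibrium, so the floor supplies f₂ = 73 N of static friction (limit μ_s(m_A+m_B)g = 256 N, not exceeded).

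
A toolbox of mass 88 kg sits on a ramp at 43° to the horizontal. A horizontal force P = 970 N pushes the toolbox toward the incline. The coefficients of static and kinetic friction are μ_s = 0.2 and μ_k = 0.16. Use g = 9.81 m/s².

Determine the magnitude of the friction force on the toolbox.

f ≈ 121 N (down the incline)

The horizontal push has a component P sin θ into the surface, so N = m g cos θ + P sin θ = 631.4 + 661.5 = 1293 N.
Along the incline, the net driving force (taking up-slope positive) is P cos θ − m g sin θ = 709.4 − 588.8 = 120.7 N, so equilibrium requires friction f = -120.7 N (down-slope).
The limit of static friction is μ_s N = 258.6 N.
Since 120.7 N is within the 258.6 N limit, the toolbox stays put and friction is exactly 121 N.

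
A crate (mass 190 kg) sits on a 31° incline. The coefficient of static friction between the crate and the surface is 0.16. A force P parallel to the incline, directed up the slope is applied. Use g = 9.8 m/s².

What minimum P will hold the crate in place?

The crate tends to slide down (tan θ > μ_s), so at the point of impending slip friction acts up-slope at its limit: f = μ_s N.
P is parallel to the surface, so N = m g cos θ = 1600 N.
Along the incline: P + μ_s N = m g sin θ, so P = 959 − 0.16×1600 = 704 N.

P_min ≈ 704 N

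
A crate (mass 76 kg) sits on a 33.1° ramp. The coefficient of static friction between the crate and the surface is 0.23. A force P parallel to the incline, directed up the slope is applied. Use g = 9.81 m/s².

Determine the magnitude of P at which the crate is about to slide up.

At impending motion up the slope, friction acts down-slope at its limit: f = μ_s N.
P is parallel to the surface, so N = m g cos θ = 625 N.
Along the incline: P = m g sin θ + μ_s N = 407 + 0.23×625 = 551 N.

P ≈ 551 N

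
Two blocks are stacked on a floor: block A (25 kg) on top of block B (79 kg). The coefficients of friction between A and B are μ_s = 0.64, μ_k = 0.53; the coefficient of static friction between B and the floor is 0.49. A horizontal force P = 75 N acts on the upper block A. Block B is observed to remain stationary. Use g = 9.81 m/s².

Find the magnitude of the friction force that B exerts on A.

The normal force B exerts on A is simply A's weight, N₁ = 245.2 N.
Maximum static friction on A from B: μ_s N₁ = 0.64×245.2 = 157 N.
P = 75 N is within that limit, so A and B move together (both at rest); the A–B friction is simply f₁ = P = 75 N.
By Newton's third law B feels 75 N forward from A. With B stationary, the floor's static friction on B balances it: f₂ = 75 N (well within μ_s(m_A+m_B)g = 499.9 N).

f ≈ 75 N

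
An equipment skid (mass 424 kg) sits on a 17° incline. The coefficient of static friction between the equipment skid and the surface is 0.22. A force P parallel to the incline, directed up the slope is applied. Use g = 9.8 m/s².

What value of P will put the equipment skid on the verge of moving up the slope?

P ≈ 2090 N

At impending motion up the slope, friction acts down-slope at its limit: f = μ_s N.
P is parallel to the surface, so N = m g cos θ = 3970 N.
Along the incline: P = m g sin θ + μ_s N = 1210 + 0.22×3970 = 2090 N.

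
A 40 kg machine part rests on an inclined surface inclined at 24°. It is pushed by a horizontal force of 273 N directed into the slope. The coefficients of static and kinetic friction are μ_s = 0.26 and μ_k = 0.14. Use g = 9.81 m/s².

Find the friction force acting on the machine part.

f ≈ 89.8 N (down the incline)

Resolve perpendicular to the incline: N = m g cos θ + P sin θ = 40×9.81×cos 24° + 273×sin 24° = 469.5 N.
Parallel to the incline: P cos θ − m g sin θ = 249.4 − 159.6 = 89.79 N; the friction needed to balance this is 89.79 N acting down the slope.
Maximum static friction: μ_s N = 0.26 × 469.5 = 122.1 N.
Since 89.79 N is within the 122.1 N limit, the machine part stays put and friction is exactly 89.8 N.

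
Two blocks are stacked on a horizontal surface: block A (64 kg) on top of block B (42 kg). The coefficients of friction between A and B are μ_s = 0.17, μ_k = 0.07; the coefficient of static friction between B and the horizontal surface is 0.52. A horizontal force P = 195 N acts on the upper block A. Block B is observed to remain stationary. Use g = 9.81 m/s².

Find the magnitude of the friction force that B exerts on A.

Between the blocks, N₁ = m_A g = 627.8 N.
Maximum static friction on A from B: μ_s N₁ = 0.17×627.8 = 106.7 N.
Since P = 195 N > 106.7 N, A slides on B; the A–B friction is kinetic: f₁ = μ_k N₁ = 0.07×627.8 = 43.9 N.
By Newton's third law B feels 43.9 N forward from A. With B stationary, the floor's static friction on B balances it: f₂ = 43.9 N (well within μ_s(m_A+m_B)g = 540.7 N).

f ≈ 43.9 N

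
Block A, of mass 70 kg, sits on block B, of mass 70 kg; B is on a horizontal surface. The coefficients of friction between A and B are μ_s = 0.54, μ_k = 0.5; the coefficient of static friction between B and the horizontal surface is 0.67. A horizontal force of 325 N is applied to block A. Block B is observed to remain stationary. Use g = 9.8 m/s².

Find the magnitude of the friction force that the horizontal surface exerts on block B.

f ≈ 325 N

The normal force B exerts on A is simply A's weight, N₁ = 686 N.
Maximum static friction on A from B: μ_s N₁ = 0.54×686 = 370.4 N.
Since P = 325 N ≤ 370.4 N, A does not slip on B; friction on A equals P = 325 N.
By Newton's third law B feels 325 N forward from A. With B stationary, the floor's static friction on B balances it: f₂ = 325 N (well within μ_s(m_A+m_B)g = 919.2 N).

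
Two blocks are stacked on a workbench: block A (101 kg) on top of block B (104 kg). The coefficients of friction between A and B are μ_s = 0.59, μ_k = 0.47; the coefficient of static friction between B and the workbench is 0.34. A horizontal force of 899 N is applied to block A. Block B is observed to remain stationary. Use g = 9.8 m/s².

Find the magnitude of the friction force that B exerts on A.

f ≈ 465 N

Between the blocks, N₁ = m_A g = 989.8 N.
So the A–B interface can sustain at most μ_s N₁ = 584 N of static friction.
Since P = 899 N > 584 N, A slides on B; the A–B friction is kinetic: f₁ = μ_k N₁ = 0.47×989.8 = 465 N.
By Newton's third law B feels 465 N forward from A. With B stationary, the floor's static friction on B balances it: f₂ = 465 N (well within μ_s(m_A+m_B)g = 683.1 N).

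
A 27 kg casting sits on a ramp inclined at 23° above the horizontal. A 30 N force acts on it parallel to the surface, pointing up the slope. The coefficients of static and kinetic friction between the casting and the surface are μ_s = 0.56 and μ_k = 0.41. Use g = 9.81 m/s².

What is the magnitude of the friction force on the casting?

Normal force: N = m g cos θ = 27 × 9.81 × cos 23° = 243.8 N.
Parallel to the incline, ΣF = 0 gives f = m g sin θ − P = 103.5 − 30 = 73.49 N (up-slope positive).
Static friction can supply at most μ_s N = 136.5 N.
Since |73.49| ≤ 136.5 N, the casting remains in static equilibrium and friction takes exactly the required value.

f ≈ 73.5 N (up the incline)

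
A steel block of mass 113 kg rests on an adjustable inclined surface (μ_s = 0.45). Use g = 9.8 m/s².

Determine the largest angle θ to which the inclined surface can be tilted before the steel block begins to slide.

θ_max ≈ 24.2°

At the slip threshold, m g sin θ = μ_s · m g cos θ, so tan θ = μ_s.
θ_max = arctan(0.45) = 24.2°.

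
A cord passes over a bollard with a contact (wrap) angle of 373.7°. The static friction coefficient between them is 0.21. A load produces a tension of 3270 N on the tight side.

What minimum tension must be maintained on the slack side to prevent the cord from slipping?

T_min ≈ 831 N

Capstan equation at impending slip: T_tight/T_slack = e^{μβ}.
β = 373.7° = 6.522 rad; e^{μβ} = e^{0.21×6.522} = 3.934.
T_slack = T_tight / e^{μβ} = 3270 / 3.934 = 831 N.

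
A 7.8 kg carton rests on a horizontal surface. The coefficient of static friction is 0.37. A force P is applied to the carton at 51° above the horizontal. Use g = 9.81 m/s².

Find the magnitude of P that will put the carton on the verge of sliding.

P ≈ 30.9 N

N = m g − P sin α (the pull lifts the carton).
At impending slip, P cos α = μ_s N = μ_s (m g − P sin α).
Solving: P (cos α + μ_s sin α) = μ_s m g → P = 0.37×76.5/(cos 51° + 0.37 sin 51°) = 28.3/0.9169 = 30.9 N.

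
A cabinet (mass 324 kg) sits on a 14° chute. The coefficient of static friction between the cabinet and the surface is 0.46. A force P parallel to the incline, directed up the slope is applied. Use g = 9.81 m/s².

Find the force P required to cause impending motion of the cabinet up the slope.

At impending motion up the slope, friction acts down-slope at its limit: f = μ_s N.
P is parallel to the surface, so N = m g cos θ = 3080 N.
Along the incline: P = m g sin θ + μ_s N = 769 + 0.46×3080 = 2190 N.

P ≈ 2190 N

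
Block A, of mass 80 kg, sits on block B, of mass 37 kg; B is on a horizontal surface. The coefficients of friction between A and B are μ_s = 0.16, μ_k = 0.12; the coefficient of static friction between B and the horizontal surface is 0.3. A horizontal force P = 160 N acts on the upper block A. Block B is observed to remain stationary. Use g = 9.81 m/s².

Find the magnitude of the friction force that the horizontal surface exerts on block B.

f ≈ 94.2 N

Normal force at the A–B interface: N₁ = m_A g = 784.8 N.
So the A–B interface can sustain at most μ_s N₁ = 125.6 N of static friction.
P = 160 N exceeds that limit, so A slips over B and the interface friction becomes kinetic: f₁ = μ_k N₁ = 0.12×784.8 = 94.2 N.
By Newton's third law B feels 94.2 N forward from A. With B stationary, the floor's static friction on B balances it: f₂ = 94.2 N (well within μ_s(m_A+m_B)g = 344.3 N).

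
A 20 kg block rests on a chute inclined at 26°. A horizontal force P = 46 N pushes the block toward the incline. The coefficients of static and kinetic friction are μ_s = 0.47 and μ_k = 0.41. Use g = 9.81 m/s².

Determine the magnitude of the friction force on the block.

f ≈ 44.7 N (up the incline)

Normal direction: N = m g cos θ + P sin θ = 196.5 N.
Parallel to the incline: P cos θ − m g sin θ = 41.34 − 86.01 = -44.66 N; the friction needed to balance this is 44.66 N acting up the slope.
Maximum static friction: μ_s N = 0.47 × 196.5 = 92.36 N.
Since 44.66 N is within the 92.36 N limit, the block stays put and friction is exactly 44.7 N.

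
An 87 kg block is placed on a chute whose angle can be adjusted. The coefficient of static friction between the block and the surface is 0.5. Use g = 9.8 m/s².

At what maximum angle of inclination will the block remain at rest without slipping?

θ_max ≈ 26.6°

At the slip threshold, m g sin θ = μ_s · m g cos θ, so tan θ = μ_s.
θ_max = arctan(0.5) = 26.6°.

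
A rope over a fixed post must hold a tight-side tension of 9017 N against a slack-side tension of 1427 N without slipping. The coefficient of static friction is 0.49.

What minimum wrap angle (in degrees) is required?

T₂/T₁ = e^{μβ} → β = ln(T₂/T₁)/μ.
β = ln(9017/1427)/0.49 = 1.844/0.49 = 3.762 rad.
In degrees: β = 3.762 × 180/π = 216°.

β_min ≈ 216°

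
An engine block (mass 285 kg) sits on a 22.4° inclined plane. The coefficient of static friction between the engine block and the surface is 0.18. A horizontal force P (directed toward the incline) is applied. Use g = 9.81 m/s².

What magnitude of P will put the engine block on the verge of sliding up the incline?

P ≈ 1790 N

At impending motion up the slope, friction acts down-slope at its limit: f = μ_s N.
Perpendicular to the incline: N = m g cos θ + P sin θ.
Along the incline: P cos θ = m g sin θ + μ_s N = m g sin θ + μ_s (m g cos θ + P sin θ).
Solving, P (cos θ − μ_s sin θ) = m g (sin θ + μ_s cos θ), so P = 285×9.81×(sin 22.4° + 0.18 cos 22.4°)/(cos 22.4° − 0.18 sin 22.4°) = 2800×0.5475/0.856 = 1790 N.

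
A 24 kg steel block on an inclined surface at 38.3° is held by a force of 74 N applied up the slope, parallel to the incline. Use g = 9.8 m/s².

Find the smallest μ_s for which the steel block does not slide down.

μ_s,min ≈ 0.389

N = m g cos θ = 184.6 N.
Friction must make up the shortfall along the incline: f = m g sin θ − P = 145.8 − 74 = 71.77 N.
At the threshold f = μ_s N, so μ_s,min = 71.77/184.6 = 0.389.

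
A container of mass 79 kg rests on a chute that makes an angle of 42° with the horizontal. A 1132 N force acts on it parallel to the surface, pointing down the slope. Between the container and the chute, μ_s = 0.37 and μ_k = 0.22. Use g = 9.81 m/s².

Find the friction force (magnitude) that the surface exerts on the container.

The normal reaction is N = m g cos θ = 575.9 N.
The friction needed for equilibrium is m g sin θ + P = 518.6 + 1132 = 1651 N, measured positive up-slope.
Maximum static friction available: μ_s N = 0.37 × 575.9 = 213.1 N.
|1651| exceeds 213.1 N, so the container slips down-slope; friction is kinetic, f = μ_k N = 0.22×575.9 = 127 N.

f ≈ 127 N (up the incline)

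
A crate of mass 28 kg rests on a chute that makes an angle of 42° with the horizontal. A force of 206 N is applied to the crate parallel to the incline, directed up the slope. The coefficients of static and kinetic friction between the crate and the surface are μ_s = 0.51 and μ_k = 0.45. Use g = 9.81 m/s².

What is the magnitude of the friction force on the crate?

f ≈ 22.2 N (down the incline)

The normal reaction is N = m g cos θ = 204.1 N.
Parallel to the incline, ΣF = 0 gives f = m g sin θ − P = 183.8 − 206 = -22.2 N (up-slope positive).
Maximum static friction available: μ_s N = 0.51 × 204.1 = 104.1 N.
Since |-22.2| ≤ 104.1 N, static friction is sufficient; f equals the required value, not μ_s N.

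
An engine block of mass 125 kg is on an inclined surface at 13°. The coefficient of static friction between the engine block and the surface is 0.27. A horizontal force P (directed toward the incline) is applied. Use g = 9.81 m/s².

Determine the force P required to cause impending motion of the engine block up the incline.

At impending motion up the slope, friction acts down-slope at its limit: f = μ_s N.
Perpendicular to the incline: N = m g cos θ + P sin θ.
Along the incline: P cos θ = m g sin θ + μ_s N = m g sin θ + μ_s (m g cos θ + P sin θ).
Solving, P (cos θ − μ_s sin θ) = m g (sin θ + μ_s cos θ), so P = 125×9.81×(sin 13° + 0.27 cos 13°)/(cos 13° − 0.27 sin 13°) = 1230×0.488/0.9136 = 655 N.

P ≈ 655 N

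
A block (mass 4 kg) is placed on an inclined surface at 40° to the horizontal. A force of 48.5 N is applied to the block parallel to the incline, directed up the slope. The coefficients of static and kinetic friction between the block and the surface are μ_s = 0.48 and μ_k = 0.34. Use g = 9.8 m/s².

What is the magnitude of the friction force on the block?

f ≈ 10.2 N (down the incline)

The normal reaction is N = m g cos θ = 30.03 N.
For equilibrium along the incline the friction force must supply f = m g sin θ − P = 25.2 − 48.5 = -23.3 N (positive meaning up-slope).
Static friction can supply at most μ_s N = 14.41 N.
Since |-23.3| > 14.41 N, static friction cannot hold it; the block slides up the incline and kinetic friction applies: f = μ_k N = 0.34 × 30.03 = 10.2 N.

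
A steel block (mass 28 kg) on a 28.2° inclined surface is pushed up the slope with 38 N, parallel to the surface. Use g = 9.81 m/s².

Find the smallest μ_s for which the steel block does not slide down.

μ_s,min ≈ 0.379

N = m g cos θ = 242.1 N.
Friction must make up the shortfall along the incline: f = m g sin θ − P = 129.8 − 38 = 91.8 N.
At the threshold f = μ_s N, so μ_s,min = 91.8/242.1 = 0.379.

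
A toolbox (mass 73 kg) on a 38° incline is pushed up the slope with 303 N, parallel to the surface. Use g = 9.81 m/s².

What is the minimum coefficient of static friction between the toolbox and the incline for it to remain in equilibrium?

N = m g cos θ = 564.3 N.
Friction must make up the shortfall along the incline: f = m g sin θ − P = 440.9 − 303 = 137.9 N.
At the threshold f = μ_s N, so μ_s,min = 137.9/564.3 = 0.244.

μ_s,min ≈ 0.244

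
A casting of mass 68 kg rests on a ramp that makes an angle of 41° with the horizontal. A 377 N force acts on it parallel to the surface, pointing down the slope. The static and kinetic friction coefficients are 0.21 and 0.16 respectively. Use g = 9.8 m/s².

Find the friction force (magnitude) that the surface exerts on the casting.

The normal reaction is N = m g cos θ = 502.9 N.
Parallel to the incline, ΣF = 0 gives f = m g sin θ + P = 437.2 + 377 = 814.2 N (up-slope positive).
The static-friction ceiling is μ_s N = 0.21 × 502.9 = 105.6 N.
Since |814.2| > 105.6 N, static friction cannot hold it; the casting slides down the incline and kinetic friction applies: f = μ_k N = 0.16 × 502.9 = 80.5 N.

f ≈ 80.5 N (up the incline)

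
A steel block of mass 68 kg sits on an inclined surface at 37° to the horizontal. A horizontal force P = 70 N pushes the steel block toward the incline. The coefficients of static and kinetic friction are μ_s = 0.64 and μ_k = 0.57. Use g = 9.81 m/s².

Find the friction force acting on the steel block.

f ≈ 346 N (up the incline)

Normal direction: N = m g cos θ + P sin θ = 574.9 N.
Parallel to the incline: P cos θ − m g sin θ = 55.9 − 401.5 = -345.6 N; the friction needed to balance this is 345.6 N acting up the slope.
The limit of static friction is μ_s N = 367.9 N.
Since 345.6 N is within the 367.9 N limit, the steel block stays put and friction is exactly 346 N.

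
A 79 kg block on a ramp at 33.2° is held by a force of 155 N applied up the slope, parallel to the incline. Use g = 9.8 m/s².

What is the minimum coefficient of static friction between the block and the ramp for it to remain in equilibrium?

μ_s,min ≈ 0.415

N = m g cos θ = 647.8 N.
Friction must make up the shortfall along the incline: f = m g sin θ − P = 423.9 − 155 = 268.9 N.
At the threshold f = μ_s N, so μ_s,min = 268.9/647.8 = 0.415.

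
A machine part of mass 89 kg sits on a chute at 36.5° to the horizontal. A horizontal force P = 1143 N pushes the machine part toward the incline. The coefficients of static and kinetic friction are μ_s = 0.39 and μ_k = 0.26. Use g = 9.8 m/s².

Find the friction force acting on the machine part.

Normal direction: N = m g cos θ + P sin θ = 1381 N.
Along the incline, the net driving force (taking up-slope positive) is P cos θ − m g sin θ = 918.8 − 518.8 = 400 N, so equilibrium requires friction f = -400 N (down-slope).
The limit of static friction is μ_s N = 538.6 N.
Since 400 N is within the 538.6 N limit, the machine part stays put and friction is exactly 400 N.

f ≈ 400 N (down the incline)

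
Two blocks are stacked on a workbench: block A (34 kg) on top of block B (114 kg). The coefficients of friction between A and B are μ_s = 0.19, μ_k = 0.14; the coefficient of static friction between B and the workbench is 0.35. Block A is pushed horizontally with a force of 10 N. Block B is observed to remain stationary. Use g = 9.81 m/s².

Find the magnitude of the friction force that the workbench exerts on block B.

The normal force B exerts on A is simply A's weight, N₁ = 333.5 N.
Maximum static friction on A from B: μ_s N₁ = 0.19×333.5 = 63.37 N.
Since P = 10 N ≤ 63.37 N, A does not slip on B; friction on A equals P = 10 N.
By Newton's third law B feels 10 N forward from A. With B stationary, the floor's static friction on B balances it: f₂ = 10 N (well within μ_s(m_A+m_B)g = 508.2 N).

f ≈ 10 N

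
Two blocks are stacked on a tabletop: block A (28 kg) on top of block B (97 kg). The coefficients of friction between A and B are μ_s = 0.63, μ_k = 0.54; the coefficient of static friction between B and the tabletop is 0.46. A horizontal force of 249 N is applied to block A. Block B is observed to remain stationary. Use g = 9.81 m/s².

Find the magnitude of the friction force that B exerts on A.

f ≈ 148 N

The normal force B exerts on A is simply A's weight, N₁ = 274.7 N.
Maximum static friction on A from B: μ_s N₁ = 0.63×274.7 = 173 N.
Since P = 249 N > 173 N, A slides on B; the A–B friction is kinetic: f₁ = μ_k N₁ = 0.54×274.7 = 148 N.
By Newton's third law B feels 148 N forward from A. With B stationary, the floor's static friction on B balances it: f₂ = 148 N (well within μ_s(m_A+m_B)g = 564.1 N).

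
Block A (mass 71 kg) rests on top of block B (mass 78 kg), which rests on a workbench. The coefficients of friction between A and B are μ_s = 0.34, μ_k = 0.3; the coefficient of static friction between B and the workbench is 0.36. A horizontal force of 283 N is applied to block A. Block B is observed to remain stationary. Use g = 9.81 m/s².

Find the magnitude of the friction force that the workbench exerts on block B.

f ≈ 209 N

Between the blocks, N₁ = m_A g = 696.5 N.
Maximum static friction on A from B: μ_s N₁ = 0.34×696.5 = 236.8 N.
Since P = 283 N > 236.8 N, A slides on B; the A–B friction is kinetic: f₁ = μ_k N₁ = 0.3×696.5 = 209 N.
B experiences an equal 209 N forward from A (third law). B is in equilibrium, so the floor supplies f₂ = 209 N of static friction (limit μ_s(m_A+m_B)g = 526.2 N, not exceeded).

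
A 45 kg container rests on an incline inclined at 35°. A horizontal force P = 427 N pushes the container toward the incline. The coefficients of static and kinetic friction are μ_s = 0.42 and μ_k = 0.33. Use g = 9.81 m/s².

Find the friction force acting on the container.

Normal direction: N = m g cos θ + P sin θ = 606.5 N.
Parallel to the incline: P cos θ − m g sin θ = 349.8 − 253.2 = 96.57 N; the friction needed to balance this is 96.57 N acting down the slope.
Maximum static friction: μ_s N = 0.42 × 606.5 = 254.7 N.
|f_req| = 96.57 ≤ 254.7 N → the container is in equilibrium; friction equals the required value.

f ≈ 96.6 N (down the incline)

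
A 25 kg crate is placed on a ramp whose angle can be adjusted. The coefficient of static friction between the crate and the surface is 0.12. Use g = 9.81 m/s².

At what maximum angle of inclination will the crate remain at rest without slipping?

At the slip threshold, m g sin θ = μ_s · m g cos θ, so tan θ = μ_s.
θ_max = arctan(0.12) = 6.84°.

θ_max ≈ 6.84°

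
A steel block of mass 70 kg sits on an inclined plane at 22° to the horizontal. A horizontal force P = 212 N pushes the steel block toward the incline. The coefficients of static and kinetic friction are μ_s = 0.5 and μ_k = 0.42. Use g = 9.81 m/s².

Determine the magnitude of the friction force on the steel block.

f ≈ 60.7 N (up the incline)

Resolve perpendicular to the incline: N = m g cos θ + P sin θ = 70×9.81×cos 22° + 212×sin 22° = 716.1 N.
Along the incline, the net driving force (taking up-slope positive) is P cos θ − m g sin θ = 196.6 − 257.2 = -60.68 N, so equilibrium requires friction f = 60.68 N (up-slope).
Maximum static friction: μ_s N = 0.5 × 716.1 = 358.1 N.
|f_req| = 60.68 ≤ 358.1 N → the steel block is in equilibrium; friction equals the required value.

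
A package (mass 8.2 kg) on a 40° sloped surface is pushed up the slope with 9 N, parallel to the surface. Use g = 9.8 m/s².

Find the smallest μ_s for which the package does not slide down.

N = m g cos θ = 61.56 N.
Friction must make up the shortfall along the incline: f = m g sin θ − P = 51.65 − 9 = 42.65 N.
At the threshold f = μ_s N, so μ_s,min = 42.65/61.56 = 0.693.

μ_s,min ≈ 0.693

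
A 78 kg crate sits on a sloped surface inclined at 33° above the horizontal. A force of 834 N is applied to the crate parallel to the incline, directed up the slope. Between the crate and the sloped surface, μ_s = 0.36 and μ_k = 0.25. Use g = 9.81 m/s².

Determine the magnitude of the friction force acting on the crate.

The normal reaction is N = m g cos θ = 641.7 N.
Parallel to the incline, ΣF = 0 gives f = m g sin θ − P = 416.7 − 834 = -417.3 N (up-slope positive).
The static-friction ceiling is μ_s N = 0.36 × 641.7 = 231 N.
Since |-417.3| > 231 N, static friction cannot hold it; the crate slides up the incline and kinetic friction applies: f = μ_k N = 0.25 × 641.7 = 160 N.

f ≈ 160 N (down the incline)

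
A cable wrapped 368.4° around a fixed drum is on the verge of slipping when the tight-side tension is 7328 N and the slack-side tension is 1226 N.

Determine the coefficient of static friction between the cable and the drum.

μ ≈ 0.278

T₂/T₁ = e^{μβ} → μ = ln(T₂/T₁)/β.
β = 368.4° = 6.43 rad.
μ = ln(7328/1226)/6.43 = ln(5.977)/6.43 = 0.278.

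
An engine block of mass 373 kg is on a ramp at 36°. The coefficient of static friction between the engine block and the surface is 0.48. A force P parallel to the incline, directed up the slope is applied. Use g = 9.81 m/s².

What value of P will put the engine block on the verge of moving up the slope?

P ≈ 3570 N

At impending motion up the slope, friction acts down-slope at its limit: f = μ_s N.
P is parallel to the surface, so N = m g cos θ = 2960 N.
Along the incline: P = m g sin θ + μ_s N = 2150 + 0.48×2960 = 3570 N.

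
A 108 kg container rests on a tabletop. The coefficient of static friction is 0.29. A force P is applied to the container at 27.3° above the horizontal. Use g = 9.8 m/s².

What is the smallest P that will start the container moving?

P ≈ 300 N

N = m g − P sin α (the pull lifts the container).
At impending slip, P cos α = μ_s N = μ_s (m g − P sin α).
Solving: P (cos α + μ_s sin α) = μ_s m g → P = 0.29×1060/(cos 27.3° + 0.29 sin 27.3°) = 307/1.022 = 300 N.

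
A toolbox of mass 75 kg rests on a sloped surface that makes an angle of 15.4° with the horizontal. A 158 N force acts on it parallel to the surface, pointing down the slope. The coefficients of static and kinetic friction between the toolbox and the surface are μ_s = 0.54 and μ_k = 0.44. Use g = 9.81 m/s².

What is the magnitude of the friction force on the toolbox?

The normal reaction is N = m g cos θ = 709.3 N.
For equilibrium along the incline the friction force must supply f = m g sin θ + P = 195.4 + 158 = 353.4 N (positive meaning up-slope).
Maximum static friction available: μ_s N = 0.54 × 709.3 = 383 N.
Since |353.4| ≤ 383 N, no slip — friction simply equals what equilibrium demands.

f ≈ 353 N (up the incline)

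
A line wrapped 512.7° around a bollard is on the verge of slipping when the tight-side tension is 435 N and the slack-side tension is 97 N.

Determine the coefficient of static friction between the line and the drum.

μ ≈ 0.168

T₂/T₁ = e^{μβ} → μ = ln(T₂/T₁)/β.
β = 512.7° = 8.948 rad.
μ = ln(435/97)/8.948 = ln(4.485)/8.948 = 0.168.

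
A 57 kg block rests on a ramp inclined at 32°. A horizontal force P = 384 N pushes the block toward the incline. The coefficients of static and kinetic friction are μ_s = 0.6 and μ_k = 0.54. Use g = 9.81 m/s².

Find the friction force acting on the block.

f ≈ 29.3 N (down the incline)

Resolve perpendicular to the incline: N = m g cos θ + P sin θ = 57×9.81×cos 32° + 384×sin 32° = 677.7 N.
Along the incline, the net driving force (taking up-slope positive) is P cos θ − m g sin θ = 325.7 − 296.3 = 29.34 N, so equilibrium requires friction f = -29.34 N (down-slope).
The limit of static friction is μ_s N = 406.6 N.
Since 29.34 N is within the 406.6 N limit, the block stays put and friction is exactly 29.3 N.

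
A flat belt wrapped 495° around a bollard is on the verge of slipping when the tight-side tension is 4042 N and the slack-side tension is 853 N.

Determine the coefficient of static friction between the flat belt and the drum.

μ ≈ 0.18

T₂/T₁ = e^{μβ} → μ = ln(T₂/T₁)/β.
β = 495° = 8.639 rad.
μ = ln(4042/853)/8.639 = ln(4.739)/8.639 = 0.18.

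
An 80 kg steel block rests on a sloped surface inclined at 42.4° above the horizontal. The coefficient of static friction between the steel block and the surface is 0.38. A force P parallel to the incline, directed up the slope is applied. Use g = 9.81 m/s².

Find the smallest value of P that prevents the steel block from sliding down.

P_min ≈ 309 N

The steel block tends to slide down (tan θ > μ_s), so at the point of impending slip friction acts up-slope at its limit: f = μ_s N.
P is parallel to the surface, so N = m g cos θ = 580 N.
Along the incline: P + μ_s N = m g sin θ, so P = 529 − 0.38×580 = 309 N.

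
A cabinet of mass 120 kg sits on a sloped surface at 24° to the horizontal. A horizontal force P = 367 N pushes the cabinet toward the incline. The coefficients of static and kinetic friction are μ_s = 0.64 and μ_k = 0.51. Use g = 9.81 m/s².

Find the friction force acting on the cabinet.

Resolve perpendicular to the incline: N = m g cos θ + P sin θ = 120×9.81×cos 24° + 367×sin 24° = 1225 N.
Parallel to the incline: P cos θ − m g sin θ = 335.3 − 478.8 = -143.5 N; the friction needed to balance this is 143.5 N acting up the slope.
Maximum static friction: μ_s N = 0.64 × 1225 = 783.8 N.
Since 143.5 N is within the 783.8 N limit, the cabinet stays put and friction is exactly 144 N.

f ≈ 144 N (up the incline)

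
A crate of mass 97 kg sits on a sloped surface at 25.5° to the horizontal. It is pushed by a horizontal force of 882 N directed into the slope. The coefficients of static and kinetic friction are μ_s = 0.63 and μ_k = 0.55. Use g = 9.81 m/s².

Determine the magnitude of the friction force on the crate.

f ≈ 386 N (down the incline)

Resolve perpendicular to the incline: N = m g cos θ + P sin θ = 97×9.81×cos 25.5° + 882×sin 25.5° = 1239 N.
Parallel to the incline: P cos θ − m g sin θ = 796.1 − 409.7 = 386.4 N; the friction needed to balance this is 386.4 N acting down the slope.
The limit of static friction is μ_s N = 780.3 N.
|f_req| = 386.4 ≤ 780.3 N → the crate is in equilibrium; friction equals the required value.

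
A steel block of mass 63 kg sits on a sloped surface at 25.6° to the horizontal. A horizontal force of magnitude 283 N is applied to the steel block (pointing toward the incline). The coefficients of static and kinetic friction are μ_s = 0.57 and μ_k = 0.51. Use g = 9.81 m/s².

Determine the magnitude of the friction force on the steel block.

f ≈ 11.8 N (up the incline)

Normal direction: N = m g cos θ + P sin θ = 679.6 N.
Along the incline, the net driving force (taking up-slope positive) is P cos θ − m g sin θ = 255.2 − 267 = -11.82 N, so equilibrium requires friction f = 11.82 N (up-slope).
The limit of static friction is μ_s N = 387.4 N.
|f_req| = 11.82 ≤ 387.4 N → the steel block is in equilibrium; friction equals the required value.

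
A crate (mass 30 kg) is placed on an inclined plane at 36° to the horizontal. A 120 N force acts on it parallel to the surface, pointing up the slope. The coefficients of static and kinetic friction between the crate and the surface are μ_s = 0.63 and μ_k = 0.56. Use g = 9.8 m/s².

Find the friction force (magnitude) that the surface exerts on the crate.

Perpendicular to the surface, N = m g cos θ = 30·9.8·cos 36° = 237.9 N.
Parallel to the incline, ΣF = 0 gives f = m g sin θ − P = 172.8 − 120 = 52.81 N (up-slope positive).
Maximum static friction available: μ_s N = 0.63 × 237.9 = 149.8 N.
Since |52.81| ≤ 149.8 N, no slip — friction simply equals what equilibrium demands.

f ≈ 52.8 N (up the incline)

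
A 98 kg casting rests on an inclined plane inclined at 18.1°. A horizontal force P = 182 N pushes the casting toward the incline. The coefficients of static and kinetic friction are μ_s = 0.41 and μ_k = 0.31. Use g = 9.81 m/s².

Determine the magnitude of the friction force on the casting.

Normal direction: N = m g cos θ + P sin θ = 970.3 N.
Along the incline, the net driving force (taking up-slope positive) is P cos θ − m g sin θ = 173 − 298.7 = -125.7 N, so equilibrium requires friction f = 125.7 N (up-slope).
The limit of static friction is μ_s N = 397.8 N.
|f_req| = 125.7 ≤ 397.8 N → the casting is in equilibrium; friction equals the required value.

f ≈ 126 N (up the incline)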